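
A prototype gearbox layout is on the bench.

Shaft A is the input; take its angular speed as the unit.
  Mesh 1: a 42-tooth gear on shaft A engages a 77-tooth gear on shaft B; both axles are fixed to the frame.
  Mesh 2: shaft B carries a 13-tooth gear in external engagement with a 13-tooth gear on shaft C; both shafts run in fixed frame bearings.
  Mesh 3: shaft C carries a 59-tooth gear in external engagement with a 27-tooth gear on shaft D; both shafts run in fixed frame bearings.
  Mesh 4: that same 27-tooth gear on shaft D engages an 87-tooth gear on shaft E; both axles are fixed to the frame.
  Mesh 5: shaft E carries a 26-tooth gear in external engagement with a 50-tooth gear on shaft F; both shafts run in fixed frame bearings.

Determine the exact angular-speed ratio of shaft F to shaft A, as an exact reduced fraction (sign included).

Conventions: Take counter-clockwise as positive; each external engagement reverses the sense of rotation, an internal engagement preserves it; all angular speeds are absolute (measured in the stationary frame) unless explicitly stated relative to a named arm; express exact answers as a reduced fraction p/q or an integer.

class = fixed-axis compound train [5 meshes; 5 ratios multiply, 5 sense flips]
mesh 1 [42T→77T]: running ratio 6/11, sense −
mesh 2 [13T→13T]: running ratio 6/11, sense +
mesh 3 [59T→27T]: running ratio 118/99, sense −
mesh 4 [27T→87T]: running ratio 118/319, sense +
mesh 5 [26T→50T]: running ratio 1534/7975, sense −
ω_out/ω_in = -1534/7975

-1534/7975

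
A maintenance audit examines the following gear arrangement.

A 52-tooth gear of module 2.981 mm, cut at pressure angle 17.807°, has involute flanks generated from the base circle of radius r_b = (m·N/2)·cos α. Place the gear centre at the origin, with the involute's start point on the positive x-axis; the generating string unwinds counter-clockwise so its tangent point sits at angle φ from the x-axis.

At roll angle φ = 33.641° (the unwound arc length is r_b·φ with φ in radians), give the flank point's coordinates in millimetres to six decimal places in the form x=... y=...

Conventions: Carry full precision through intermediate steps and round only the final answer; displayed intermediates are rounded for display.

x=85.437110 y=4.809339

recognized (one wheel, involute flank): single-mesh tooth geometry, m = 2.981, N = 52
pitch radius r_p = m·N/2 = 2.981·52/2 = 77.506000
base radius r_b = r_p·cos α = 77.506000·cos 17.807° = 73.792845
roll angle φ = 33.641° = 0.58714621 rad
x = r_b·(cos φ + φ·sin φ) = 85.437110
y = r_b·(sin φ − φ·cos φ) = 4.809339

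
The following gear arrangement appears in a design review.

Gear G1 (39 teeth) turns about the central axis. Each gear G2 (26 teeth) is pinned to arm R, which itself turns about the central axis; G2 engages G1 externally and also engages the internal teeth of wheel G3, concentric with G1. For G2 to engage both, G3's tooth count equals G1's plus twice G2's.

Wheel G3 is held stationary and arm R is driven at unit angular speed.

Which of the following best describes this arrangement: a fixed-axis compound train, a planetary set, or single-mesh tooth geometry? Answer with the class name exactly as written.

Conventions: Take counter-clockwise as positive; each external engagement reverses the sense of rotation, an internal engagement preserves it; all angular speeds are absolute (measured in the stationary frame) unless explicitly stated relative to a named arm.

planetary set

recognized (axles ride arm R): planetary set, 39/26/91 teeth
classification: planetary set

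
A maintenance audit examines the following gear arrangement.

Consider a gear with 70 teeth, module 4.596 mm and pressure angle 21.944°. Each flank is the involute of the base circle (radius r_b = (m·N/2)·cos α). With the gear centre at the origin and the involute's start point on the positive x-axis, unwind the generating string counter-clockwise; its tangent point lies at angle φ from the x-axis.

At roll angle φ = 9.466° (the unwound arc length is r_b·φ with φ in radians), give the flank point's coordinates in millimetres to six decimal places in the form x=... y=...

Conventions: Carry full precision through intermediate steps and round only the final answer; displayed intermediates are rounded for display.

x=151.228051 y=0.223671

single-mesh involute tooth geometry (70T wheel at module 4.596)
pitch radius r_p = m·N/2 = 4.596·70/2 = 160.860000
base radius r_b = r_p·cos α = 160.860000·cos 21.944° = 149.205620
roll angle φ = 9.466° = 0.16521287 rad
x = r_b·(cos φ + φ·sin φ) = 151.228051
y = r_b·(sin φ − φ·cos φ) = 0.223671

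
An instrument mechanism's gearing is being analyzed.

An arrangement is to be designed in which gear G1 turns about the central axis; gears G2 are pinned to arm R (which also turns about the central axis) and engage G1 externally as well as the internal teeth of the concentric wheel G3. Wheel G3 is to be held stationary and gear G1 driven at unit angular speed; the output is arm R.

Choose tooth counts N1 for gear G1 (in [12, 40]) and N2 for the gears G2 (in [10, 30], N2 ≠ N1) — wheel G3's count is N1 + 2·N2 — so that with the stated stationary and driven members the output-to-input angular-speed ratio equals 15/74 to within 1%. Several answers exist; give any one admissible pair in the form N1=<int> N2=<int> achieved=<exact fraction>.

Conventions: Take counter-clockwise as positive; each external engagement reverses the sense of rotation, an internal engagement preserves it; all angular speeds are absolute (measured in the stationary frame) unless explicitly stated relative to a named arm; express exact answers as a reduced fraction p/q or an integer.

class = planetary set [ratio 15/74 wanted; Willis about the carrier]
Willis with ω_ring = 0: ω_arm/ω_sun = N1/(N1+N3); set equal to 15/74  ⇒  N3/N1 = 1/(15/74) − 1 = 59/15
N3 = N1 + 2·N2  ⇒  N2/N1 = (N3/N1 − 1)/2 = (59/15 − 1)/2 = 22/15
smallest multiple with N1 ≥ 12 and N2 ≥ 10: k = 1  ⇒  N1 = 1·15 = 15, N2 = 1·22 = 22 (N1 ≤ 40, N2 ≤ 30, N2 ≠ N1 ✓), N3 = 15 + 2·22 = 59
check: N1/(N1+N3) with N1 = 15, N3 = 59 gives 15/74; |achieved − target| = 0 ≤ 3/1480 ✓

N1=15 N2=22 achieved=15/74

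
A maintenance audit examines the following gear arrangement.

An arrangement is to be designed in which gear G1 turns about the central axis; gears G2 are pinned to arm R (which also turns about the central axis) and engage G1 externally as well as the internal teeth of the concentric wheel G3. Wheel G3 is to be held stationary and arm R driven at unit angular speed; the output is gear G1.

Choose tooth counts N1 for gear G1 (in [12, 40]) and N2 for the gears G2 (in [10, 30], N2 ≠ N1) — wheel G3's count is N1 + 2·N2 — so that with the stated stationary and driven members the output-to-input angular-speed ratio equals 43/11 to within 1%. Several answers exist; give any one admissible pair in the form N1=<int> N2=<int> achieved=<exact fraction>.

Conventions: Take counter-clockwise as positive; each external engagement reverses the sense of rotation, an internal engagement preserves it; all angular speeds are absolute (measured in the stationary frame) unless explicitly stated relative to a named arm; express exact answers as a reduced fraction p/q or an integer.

design class (target 43/11): planetary set
Willis with ω_ring = 0: ω_sun/ω_arm = (N1+N3)/N1; set equal to 43/11  ⇒  N3/N1 = 43/11 − 1 = 32/11
N3 = N1 + 2·N2  ⇒  N2/N1 = (N3/N1 − 1)/2 = (32/11 − 1)/2 = 21/22
smallest multiple with N1 ≥ 12 and N2 ≥ 10: k = 1  ⇒  N1 = 1·22 = 22, N2 = 1·21 = 21 (N1 ≤ 40, N2 ≤ 30, N2 ≠ N1 ✓), N3 = 22 + 2·21 = 64
check: (N1+N3)/N1 with N1 = 22, N3 = 64 gives 43/11; |achieved − target| = 0 ≤ 43/1100 ✓

N1=22 N2=21 achieved=43/11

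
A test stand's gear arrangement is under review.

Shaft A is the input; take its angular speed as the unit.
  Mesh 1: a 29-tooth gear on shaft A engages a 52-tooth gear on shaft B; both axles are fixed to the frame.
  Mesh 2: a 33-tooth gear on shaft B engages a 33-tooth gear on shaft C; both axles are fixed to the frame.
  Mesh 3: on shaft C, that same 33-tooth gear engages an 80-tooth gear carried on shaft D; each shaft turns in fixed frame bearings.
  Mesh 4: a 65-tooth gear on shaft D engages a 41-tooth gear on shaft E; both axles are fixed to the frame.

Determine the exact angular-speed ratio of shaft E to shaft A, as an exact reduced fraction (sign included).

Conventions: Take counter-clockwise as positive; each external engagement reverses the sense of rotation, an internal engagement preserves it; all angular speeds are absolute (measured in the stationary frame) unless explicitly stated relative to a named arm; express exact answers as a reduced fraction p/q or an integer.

class = fixed-axis compound train [4 meshes; 4 ratios multiply, 4 sense flips]
mesh 1 [29T→52T]: running ratio 29/52, sense −
mesh 2 [33T→33T]: running ratio 29/52, sense +
mesh 3 [33T→80T]: running ratio 957/4160, sense −
mesh 4 [65T→41T]: running ratio 957/2624, sense +
ω_out/ω_in = 957/2624

957/2624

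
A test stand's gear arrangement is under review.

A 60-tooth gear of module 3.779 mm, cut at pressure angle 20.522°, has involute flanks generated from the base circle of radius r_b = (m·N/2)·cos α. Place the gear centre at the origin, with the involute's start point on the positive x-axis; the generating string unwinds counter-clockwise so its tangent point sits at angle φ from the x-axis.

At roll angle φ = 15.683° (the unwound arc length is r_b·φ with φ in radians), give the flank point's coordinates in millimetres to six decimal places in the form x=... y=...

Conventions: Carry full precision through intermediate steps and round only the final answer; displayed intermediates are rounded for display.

x=110.078548 y=0.720384

class = single-mesh tooth geometry [base-circle involute, m = 3.779, 60T]
pitch radius r_p = m·N/2 = 3.779·60/2 = 113.370000
base radius r_b = r_p·cos α = 113.370000·cos 20.522° = 106.175273
roll angle φ = 15.683° = 0.27371999 rad
x = r_b·(cos φ + φ·sin φ) = 110.078548
y = r_b·(sin φ − φ·cos φ) = 0.720384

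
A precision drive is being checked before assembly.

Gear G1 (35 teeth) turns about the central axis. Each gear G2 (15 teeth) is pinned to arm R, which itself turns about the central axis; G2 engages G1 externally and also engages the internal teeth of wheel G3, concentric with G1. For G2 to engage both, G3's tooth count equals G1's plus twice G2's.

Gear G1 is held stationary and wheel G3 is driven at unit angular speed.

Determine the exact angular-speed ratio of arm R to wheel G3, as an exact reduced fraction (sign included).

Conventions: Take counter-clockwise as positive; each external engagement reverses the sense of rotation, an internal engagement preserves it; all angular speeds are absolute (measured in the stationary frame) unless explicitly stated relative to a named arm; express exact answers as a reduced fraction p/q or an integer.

topology: planetary set — G1 35T / G2 15T / G3 65T, arm = carrier (Willis)
ring teeth: 35 + 2·15 = 65
35(ω_sun−ω_arm) = −65(ω_ring−ω_arm),  ω_sun = 0, ω_ring = 1
35(0−ω_arm) = −65(1−ω_arm)  ⇒  100·ω_arm = 65  ⇒  ω_arm = 13/20
ω_out/ω_in = 13/20

13/20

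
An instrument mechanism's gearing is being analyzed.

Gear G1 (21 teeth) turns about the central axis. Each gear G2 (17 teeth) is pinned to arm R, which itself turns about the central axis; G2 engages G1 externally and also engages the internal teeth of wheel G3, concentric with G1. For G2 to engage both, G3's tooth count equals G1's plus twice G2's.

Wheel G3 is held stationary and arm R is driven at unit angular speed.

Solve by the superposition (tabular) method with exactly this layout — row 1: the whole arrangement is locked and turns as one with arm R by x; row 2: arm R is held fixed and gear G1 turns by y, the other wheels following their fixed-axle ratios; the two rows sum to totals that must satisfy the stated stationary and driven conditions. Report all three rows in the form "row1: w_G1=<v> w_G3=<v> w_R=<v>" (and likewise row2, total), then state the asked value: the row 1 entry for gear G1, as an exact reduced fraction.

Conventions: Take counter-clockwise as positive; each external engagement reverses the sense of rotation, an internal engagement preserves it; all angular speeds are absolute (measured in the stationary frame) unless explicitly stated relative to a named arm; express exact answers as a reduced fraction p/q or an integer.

topology: planetary set — G1 21T / G2 17T / G3 55T, arm = carrier (Willis)
row 1: whole set turns with the arm by x
superposition row 2 [arm held]: sun y, ring −(21/55)·y, arm 0
boundary: total ω_ring = x − (21/55)·y = 0 and total ω_arm = x = 1  ⇒  y = 55/21, x = 1
row 2 ring = −(21/55)·55/21 = -1
totals (row 1 + row 2): sun 1 + 55/21 = 76/21, ring 1 + (-1) = 0, arm 1 + 0 = 1
asked cell (row1, sun) = 1

row1: w_G1=1 w_G3=1 w_R=1
row2: w_G1=55/21 w_G3=-1 w_R=0
total: w_G1=76/21 w_G3=0 w_R=1
asked value: 1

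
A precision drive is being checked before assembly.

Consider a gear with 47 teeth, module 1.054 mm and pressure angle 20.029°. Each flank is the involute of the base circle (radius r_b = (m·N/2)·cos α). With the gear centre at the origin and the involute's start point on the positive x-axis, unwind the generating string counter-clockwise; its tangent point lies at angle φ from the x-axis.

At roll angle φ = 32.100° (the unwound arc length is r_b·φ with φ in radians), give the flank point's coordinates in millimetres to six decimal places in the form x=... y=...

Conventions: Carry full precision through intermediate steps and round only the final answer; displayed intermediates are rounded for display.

recognized (one wheel, involute flank): single-mesh tooth geometry, m = 1.054, N = 47
pitch radius r_p = m·N/2 = 1.054·47/2 = 24.769000
base radius r_b = r_p·cos α = 24.769000·cos 20.029° = 23.270956
roll angle φ = 32.100° = 0.56025069 rad
x = r_b·(cos φ + φ·sin φ) = 26.641482
y = r_b·(sin φ − φ·cos φ) = 1.321742

x=26.641482 y=1.321742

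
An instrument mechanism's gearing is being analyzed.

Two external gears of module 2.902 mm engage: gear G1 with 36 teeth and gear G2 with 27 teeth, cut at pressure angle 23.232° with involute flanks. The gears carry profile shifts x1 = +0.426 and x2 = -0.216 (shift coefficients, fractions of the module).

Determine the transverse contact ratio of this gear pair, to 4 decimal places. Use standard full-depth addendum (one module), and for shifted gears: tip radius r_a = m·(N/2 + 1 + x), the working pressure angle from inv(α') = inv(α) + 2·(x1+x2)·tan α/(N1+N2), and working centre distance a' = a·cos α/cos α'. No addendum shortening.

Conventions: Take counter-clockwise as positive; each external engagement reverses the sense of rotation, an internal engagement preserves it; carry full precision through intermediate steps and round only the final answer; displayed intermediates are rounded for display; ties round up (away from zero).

class = single-mesh tooth geometry [involute pair 36T × 27T, m = 2.902]
base radii: r_b1 = 48.000453, r_b2 = 36.000340
tip radii: r_a1 = 56.374252, r_a2 = 41.452168
inv(α') = inv(23.232°) + 2·(+0.426-0.216)·tan α/(36+27) = 0.02664866  ⇒  α' = 24.08607°
a' = a·cos α / cos α' = 91.4130·cos 23.232°/cos 24.08607° = 92.011961
action lengths: √(r_a1²−r_b1²) = 29.563707, √(r_a2²−r_b2²) = 20.548911
base pitch p_b = π·m·cos α = 8.377660
CR = (29.563707 + 20.548911 − 92.011961·sin 24.08607°)/8.377660 = 1.499434
contact ratio ≈ 1.4994

1.4994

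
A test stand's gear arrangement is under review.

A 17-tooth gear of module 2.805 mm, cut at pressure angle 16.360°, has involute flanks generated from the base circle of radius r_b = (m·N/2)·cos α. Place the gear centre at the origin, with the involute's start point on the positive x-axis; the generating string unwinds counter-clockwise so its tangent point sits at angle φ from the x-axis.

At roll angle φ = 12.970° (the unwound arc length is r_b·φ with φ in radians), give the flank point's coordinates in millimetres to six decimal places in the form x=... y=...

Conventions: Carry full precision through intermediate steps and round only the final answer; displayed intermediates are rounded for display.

x=23.455797 y=0.088005

recognized (one wheel, involute flank): single-mesh tooth geometry, m = 2.805, N = 17
pitch radius r_p = m·N/2 = 2.805·17/2 = 23.842500
base radius r_b = r_p·cos α = 23.842500·cos 16.360° = 22.877137
roll angle φ = 12.970° = 0.22636920 rad
x = r_b·(cos φ + φ·sin φ) = 23.455797
y = r_b·(sin φ − φ·cos φ) = 0.088005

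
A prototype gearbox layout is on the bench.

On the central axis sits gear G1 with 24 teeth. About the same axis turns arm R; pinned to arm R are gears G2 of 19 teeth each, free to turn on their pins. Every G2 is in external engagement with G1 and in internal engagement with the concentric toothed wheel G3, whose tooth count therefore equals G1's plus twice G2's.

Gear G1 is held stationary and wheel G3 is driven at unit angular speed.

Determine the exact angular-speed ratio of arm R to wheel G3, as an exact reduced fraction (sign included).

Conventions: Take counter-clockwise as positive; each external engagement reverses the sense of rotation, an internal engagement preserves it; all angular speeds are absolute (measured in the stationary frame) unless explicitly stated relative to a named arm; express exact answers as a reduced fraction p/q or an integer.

topology: planetary set — G1 24T / G2 19T / G3 62T, arm = carrier (Willis)
ring teeth: 24 + 2·19 = 62
24(ω_sun−ω_arm) = −62(ω_ring−ω_arm),  ω_sun = 0, ω_ring = 1
24(0−ω_arm) = −62(1−ω_arm)  ⇒  86·ω_arm = 62  ⇒  ω_arm = 31/43
ω_out/ω_in = 31/43

31/43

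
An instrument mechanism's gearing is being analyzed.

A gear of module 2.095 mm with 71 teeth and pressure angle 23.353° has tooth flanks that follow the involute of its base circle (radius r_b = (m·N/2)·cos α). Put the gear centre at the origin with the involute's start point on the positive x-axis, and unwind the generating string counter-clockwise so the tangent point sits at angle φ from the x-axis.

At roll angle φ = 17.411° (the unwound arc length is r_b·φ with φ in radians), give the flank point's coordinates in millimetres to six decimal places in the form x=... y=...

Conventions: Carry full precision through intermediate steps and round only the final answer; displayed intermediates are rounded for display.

x=71.360078 y=0.632789

recognized (one wheel, involute flank): single-mesh tooth geometry, m = 2.095, N = 71
pitch radius r_p = m·N/2 = 2.095·71/2 = 74.372500
base radius r_b = r_p·cos α = 74.372500·cos 23.353° = 68.279912
roll angle φ = 17.411° = 0.30387928 rad
x = r_b·(cos φ + φ·sin φ) = 71.360078
y = r_b·(sin φ − φ·cos φ) = 0.632789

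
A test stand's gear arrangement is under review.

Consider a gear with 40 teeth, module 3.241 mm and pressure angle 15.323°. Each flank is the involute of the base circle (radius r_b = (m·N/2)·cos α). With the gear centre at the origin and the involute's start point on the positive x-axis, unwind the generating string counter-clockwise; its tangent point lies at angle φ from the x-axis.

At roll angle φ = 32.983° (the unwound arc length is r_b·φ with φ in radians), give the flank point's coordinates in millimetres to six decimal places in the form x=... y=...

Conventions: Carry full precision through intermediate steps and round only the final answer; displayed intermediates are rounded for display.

topology: single-mesh involute geometry — m = 3.241, N = 40
pitch radius r_p = m·N/2 = 3.241·40/2 = 64.820000
base radius r_b = r_p·cos α = 64.820000·cos 15.323° = 62.515741
roll angle φ = 32.983° = 0.57566195 rad
x = r_b·(cos φ + φ·sin φ) = 72.031689
y = r_b·(sin φ − φ·cos φ) = 3.845120

x=72.031689 y=3.845120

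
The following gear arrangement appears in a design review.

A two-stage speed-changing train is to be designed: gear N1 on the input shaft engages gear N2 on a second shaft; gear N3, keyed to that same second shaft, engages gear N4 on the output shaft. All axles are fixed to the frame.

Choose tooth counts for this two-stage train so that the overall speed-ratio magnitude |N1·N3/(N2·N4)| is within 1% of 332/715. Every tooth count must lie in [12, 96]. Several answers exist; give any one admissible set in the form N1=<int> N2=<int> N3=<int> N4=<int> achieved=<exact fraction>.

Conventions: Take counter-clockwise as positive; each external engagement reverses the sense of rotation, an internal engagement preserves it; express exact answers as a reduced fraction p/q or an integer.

N1=12 N2=33 N3=83 N4=65 achieved=332/715

topology: fixed-axis compound train — 2 stages, target 332/715
target = 332/715 in lowest terms: an exact hit needs N1·N3 = k·332 and N2·N4 = k·715 for one integer k, every count in [12, 96]; additionally prefer no 1:1 stage (N1 ≠ N2, N3 ≠ N4)
k = 1…2: no 1:1-free in-range split of k·332 and k·715 into factor pairs; take k = 3
k = 3: N1·N3 = 996 = 12·83, N2·N4 = 2145 = 33·65
achieved = 12·83/(33·65) = 332/715; |achieved − target| = 0 ≤ 83/17875 ✓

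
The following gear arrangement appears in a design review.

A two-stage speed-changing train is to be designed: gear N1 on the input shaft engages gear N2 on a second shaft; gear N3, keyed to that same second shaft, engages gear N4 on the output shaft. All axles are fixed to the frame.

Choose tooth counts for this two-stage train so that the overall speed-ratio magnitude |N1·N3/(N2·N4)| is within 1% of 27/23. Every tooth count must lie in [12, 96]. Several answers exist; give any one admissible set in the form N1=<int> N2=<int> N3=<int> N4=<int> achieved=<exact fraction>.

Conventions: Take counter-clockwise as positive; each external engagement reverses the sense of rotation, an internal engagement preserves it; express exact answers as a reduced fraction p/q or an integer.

class = fixed-axis compound train [2-stage, 27/23 wanted]
target = 27/23 in lowest terms: an exact hit needs N1·N3 = k·27 and N2·N4 = k·23 for one integer k, every count in [12, 96]; additionally prefer no 1:1 stage (N1 ≠ N2, N3 ≠ N4)
k = 1…11: no 1:1-free in-range split of k·27 and k·23 into factor pairs; take k = 12
k = 12: N1·N3 = 324 = 12·27, N2·N4 = 276 = 23·12
achieved = 12·27/(23·12) = 27/23; |achieved − target| = 0 ≤ 27/2300 ✓

N1=12 N2=23 N3=27 N4=12 achieved=27/23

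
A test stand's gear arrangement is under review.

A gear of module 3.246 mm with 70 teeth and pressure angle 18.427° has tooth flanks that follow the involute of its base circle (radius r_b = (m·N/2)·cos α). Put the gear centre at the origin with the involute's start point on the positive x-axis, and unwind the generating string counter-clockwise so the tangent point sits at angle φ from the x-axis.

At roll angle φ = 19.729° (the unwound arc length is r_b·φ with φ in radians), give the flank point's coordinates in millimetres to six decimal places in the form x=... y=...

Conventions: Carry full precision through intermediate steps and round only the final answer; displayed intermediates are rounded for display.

single-mesh involute tooth geometry (70T wheel at module 3.246)
pitch radius r_p = m·N/2 = 3.246·70/2 = 113.610000
base radius r_b = r_p·cos α = 113.610000·cos 18.427° = 107.784893
roll angle φ = 19.729° = 0.34433601 rad
x = r_b·(cos φ + φ·sin φ) = 113.986610
y = r_b·(sin φ − φ·cos φ) = 1.449526

x=113.986610 y=1.449526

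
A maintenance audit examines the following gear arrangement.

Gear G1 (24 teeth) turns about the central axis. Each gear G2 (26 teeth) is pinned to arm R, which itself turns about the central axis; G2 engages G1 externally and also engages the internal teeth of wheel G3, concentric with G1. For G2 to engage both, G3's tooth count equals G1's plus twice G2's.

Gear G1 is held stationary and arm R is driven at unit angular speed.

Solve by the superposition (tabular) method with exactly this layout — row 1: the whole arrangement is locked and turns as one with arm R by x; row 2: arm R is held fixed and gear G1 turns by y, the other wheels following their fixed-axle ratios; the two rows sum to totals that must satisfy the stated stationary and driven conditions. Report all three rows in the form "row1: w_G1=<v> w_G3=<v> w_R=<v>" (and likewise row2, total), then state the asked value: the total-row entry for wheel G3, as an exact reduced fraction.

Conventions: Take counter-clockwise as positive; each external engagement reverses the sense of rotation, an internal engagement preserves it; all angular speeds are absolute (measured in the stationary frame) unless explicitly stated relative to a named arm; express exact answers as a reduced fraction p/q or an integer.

class = planetary set [G3 = 24+2·26 = 76; Willis about the carrier]
row 1 — lock + rotate with arm: ω_sun = ω_ring = ω_arm = x
row 2 (arm held, sun turns y): ω_ring = −(24/76)·y, ω_arm = 0
boundary: total ω_sun = x + y = 0 and total ω_arm = x = 1  ⇒  y = -1, x = 1
row 2 ring = −(24/76)·(-1) = 6/19
totals (row 1 + row 2): sun 1 + (-1) = 0, ring 1 + 6/19 = 25/19, arm 1 + 0 = 1
asked cell (total, ring) = 25/19

row1: w_G1=1 w_G3=1 w_R=1
row2: w_G1=-1 w_G3=6/19 w_R=0
total: w_G1=0 w_G3=25/19 w_R=1
asked value: 25/19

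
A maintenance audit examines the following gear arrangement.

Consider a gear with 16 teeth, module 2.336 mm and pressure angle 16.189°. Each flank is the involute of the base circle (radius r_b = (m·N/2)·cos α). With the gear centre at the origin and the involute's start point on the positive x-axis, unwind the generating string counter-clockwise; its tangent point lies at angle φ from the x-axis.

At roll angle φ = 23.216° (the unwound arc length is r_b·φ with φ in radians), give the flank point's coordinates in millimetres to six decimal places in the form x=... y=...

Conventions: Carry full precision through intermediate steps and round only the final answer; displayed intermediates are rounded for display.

topology: single-mesh involute geometry — m = 2.336, N = 16
pitch radius r_p = m·N/2 = 2.336·16/2 = 18.688000
base radius r_b = r_p·cos α = 18.688000·cos 16.189° = 17.946969
roll angle φ = 23.216° = 0.40519564 rad
x = r_b·(cos φ + φ·sin φ) = 19.360344
y = r_b·(sin φ − φ·cos φ) = 0.391487

x=19.360344 y=0.391487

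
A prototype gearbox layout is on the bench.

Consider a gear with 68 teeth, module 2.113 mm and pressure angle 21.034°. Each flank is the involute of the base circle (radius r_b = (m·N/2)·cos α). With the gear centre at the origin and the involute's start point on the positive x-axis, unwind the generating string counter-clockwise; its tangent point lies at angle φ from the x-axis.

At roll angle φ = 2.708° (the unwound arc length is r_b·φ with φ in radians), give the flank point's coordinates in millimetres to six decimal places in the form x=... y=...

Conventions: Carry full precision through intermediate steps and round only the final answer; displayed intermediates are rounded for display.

single-mesh involute tooth geometry (68T wheel at module 2.113)
pitch radius r_p = m·N/2 = 2.113·68/2 = 71.842000
base radius r_b = r_p·cos α = 71.842000·cos 21.034° = 67.054995
roll angle φ = 2.708° = 0.04726352 rad
x = r_b·(cos φ + φ·sin φ) = 67.129849
y = r_b·(sin φ − φ·cos φ) = 0.002359

x=67.129849 y=0.002359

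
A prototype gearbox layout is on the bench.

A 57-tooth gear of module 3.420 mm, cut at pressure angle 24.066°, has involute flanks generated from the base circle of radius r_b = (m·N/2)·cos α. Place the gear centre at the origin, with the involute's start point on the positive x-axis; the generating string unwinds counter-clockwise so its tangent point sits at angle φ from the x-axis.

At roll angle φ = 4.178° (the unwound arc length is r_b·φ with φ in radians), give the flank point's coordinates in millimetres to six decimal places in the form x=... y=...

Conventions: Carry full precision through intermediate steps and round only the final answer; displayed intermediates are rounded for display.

x=89.233848 y=0.011496

single-mesh involute tooth geometry (57T wheel at module 3.420)
pitch radius r_p = m·N/2 = 3.420·57/2 = 97.470000
base radius r_b = r_p·cos α = 97.470000·cos 24.066° = 88.997549
roll angle φ = 4.178° = 0.07291986 rad
x = r_b·(cos φ + φ·sin φ) = 89.233848
y = r_b·(sin φ − φ·cos φ) = 0.011496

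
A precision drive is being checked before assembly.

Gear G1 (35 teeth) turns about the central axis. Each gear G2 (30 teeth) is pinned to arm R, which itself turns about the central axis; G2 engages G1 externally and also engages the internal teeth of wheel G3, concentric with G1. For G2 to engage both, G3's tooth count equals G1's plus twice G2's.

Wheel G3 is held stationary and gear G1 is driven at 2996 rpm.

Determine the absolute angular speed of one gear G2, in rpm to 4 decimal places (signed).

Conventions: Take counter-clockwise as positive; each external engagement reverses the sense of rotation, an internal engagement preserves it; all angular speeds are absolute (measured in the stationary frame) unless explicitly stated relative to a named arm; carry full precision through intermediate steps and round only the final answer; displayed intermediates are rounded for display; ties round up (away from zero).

class = planetary set [G3 = 35+2·30 = 95; Willis about the carrier]
normalise by the input: solve with ω_sun = 1, then scale by 2996 rpm
ring teeth: 35 + 2·30 = 95
35(ω_sun−ω_arm) = −95(ω_ring−ω_arm),  ω_ring = 0, ω_sun = 1
35(1−ω_arm) = −95(0−ω_arm)  ⇒  130·ω_arm = 35  ⇒  ω_arm = 7/26
sun–planet mesh: 35·(1−7/26) = −30·(ω_p−ω_arm)  ⇒  ω_p−ω_arm = -133/156
ω_p = 7/26 − 133/156 = -7/12
scale: ω_p = -7/12 × 2996 rpm = -1747.6667 rpm

-1747.6667 rpm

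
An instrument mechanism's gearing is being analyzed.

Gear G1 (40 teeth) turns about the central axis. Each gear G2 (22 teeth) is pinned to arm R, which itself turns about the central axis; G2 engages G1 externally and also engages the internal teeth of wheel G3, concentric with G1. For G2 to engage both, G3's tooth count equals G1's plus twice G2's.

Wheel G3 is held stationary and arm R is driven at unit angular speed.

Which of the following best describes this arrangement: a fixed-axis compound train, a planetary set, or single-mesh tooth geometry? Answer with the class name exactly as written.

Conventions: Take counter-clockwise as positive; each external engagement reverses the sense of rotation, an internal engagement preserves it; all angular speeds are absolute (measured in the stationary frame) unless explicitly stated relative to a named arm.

planetary set (40T centre, 22T on arm, 84T internal) — Willis relation
classification: planetary set

planetary set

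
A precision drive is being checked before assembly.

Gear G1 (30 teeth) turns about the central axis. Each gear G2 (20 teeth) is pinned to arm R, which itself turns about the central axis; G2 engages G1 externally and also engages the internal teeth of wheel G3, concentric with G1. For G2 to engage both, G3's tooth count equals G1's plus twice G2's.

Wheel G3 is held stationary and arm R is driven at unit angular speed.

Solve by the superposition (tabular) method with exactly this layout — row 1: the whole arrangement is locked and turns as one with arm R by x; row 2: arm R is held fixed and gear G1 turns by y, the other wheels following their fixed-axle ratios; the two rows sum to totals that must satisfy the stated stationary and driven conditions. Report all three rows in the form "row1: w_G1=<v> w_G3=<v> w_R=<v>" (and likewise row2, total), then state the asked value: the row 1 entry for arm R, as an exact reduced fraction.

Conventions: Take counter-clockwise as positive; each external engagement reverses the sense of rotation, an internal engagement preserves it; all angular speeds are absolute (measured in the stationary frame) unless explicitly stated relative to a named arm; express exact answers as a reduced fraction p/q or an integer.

row1: w_G1=1 w_G3=1 w_R=1
row2: w_G1=7/3 w_G3=-1 w_R=0
total: w_G1=10/3 w_G3=0 w_R=1
asked value: 1

topology: planetary set — G1 30T / G2 20T / G3 70T, arm = carrier (Willis)
row 1 — lock + rotate with arm: ω_sun = ω_ring = ω_arm = x
row 2 (arm held, sun turns y): ω_ring = −(30/70)·y, ω_arm = 0
boundary: total ω_ring = x − (30/70)·y = 0 and total ω_arm = x = 1  ⇒  y = 7/3, x = 1
row 2 ring = −(30/70)·7/3 = -1
totals (row 1 + row 2): sun 1 + 7/3 = 10/3, ring 1 + (-1) = 0, arm 1 + 0 = 1
asked cell (row1, arm) = 1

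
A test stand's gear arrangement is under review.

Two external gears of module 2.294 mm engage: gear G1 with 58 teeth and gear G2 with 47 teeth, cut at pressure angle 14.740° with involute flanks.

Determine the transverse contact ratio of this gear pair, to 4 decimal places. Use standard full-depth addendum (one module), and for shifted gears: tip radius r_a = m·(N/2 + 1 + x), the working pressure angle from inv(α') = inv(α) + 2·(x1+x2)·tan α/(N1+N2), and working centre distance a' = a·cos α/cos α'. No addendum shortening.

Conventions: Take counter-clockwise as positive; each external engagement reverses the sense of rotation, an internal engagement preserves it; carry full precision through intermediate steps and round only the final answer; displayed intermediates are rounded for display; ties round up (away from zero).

class = single-mesh tooth geometry [involute pair 58T × 47T, m = 2.294]
base radii: r_b1 = 64.336653, r_b2 = 52.134874
tip radii: r_a1 = 68.820000, r_a2 = 56.203000
no profile shift: α' = α, a' = a
action lengths: √(r_a1²−r_b1²) = 24.433326, √(r_a2²−r_b2²) = 20.993620
base pitch p_b = π·m·cos α = 6.969640
CR = (24.433326 + 20.993620 − 120.435000·sin 14.74000°)/6.969640 = 2.121241
contact ratio ≈ 2.1212

2.1212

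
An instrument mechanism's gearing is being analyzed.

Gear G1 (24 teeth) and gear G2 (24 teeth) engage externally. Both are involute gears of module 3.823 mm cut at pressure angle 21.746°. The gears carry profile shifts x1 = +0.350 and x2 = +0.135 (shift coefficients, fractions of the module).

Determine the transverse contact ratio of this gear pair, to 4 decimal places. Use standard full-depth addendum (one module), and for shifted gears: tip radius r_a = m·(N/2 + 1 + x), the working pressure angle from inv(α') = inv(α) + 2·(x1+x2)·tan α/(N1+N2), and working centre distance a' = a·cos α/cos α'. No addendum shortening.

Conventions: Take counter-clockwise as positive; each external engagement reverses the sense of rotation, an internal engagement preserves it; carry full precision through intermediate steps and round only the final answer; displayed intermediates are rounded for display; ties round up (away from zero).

1.4504

single-mesh involute tooth geometry (24T engaging 24T at module 3.823)
base radii: r_b1 = 42.611254, r_b2 = 42.611254
tip radii: r_a1 = 51.037050, r_a2 = 50.215105
inv(α') = inv(21.746°) + 2·(+0.350+0.135)·tan α/(24+24) = 0.02740000  ⇒  α' = 24.29935°
a' = a·cos α / cos α' = 91.7520·cos 21.746°/cos 24.29935° = 93.506436
action lengths: √(r_a1²−r_b1²) = 28.090239, √(r_a2²−r_b2²) = 26.567609
base pitch p_b = π·m·cos α = 11.155600
CR = (28.090239 + 26.567609 − 93.506436·sin 24.29935°)/11.155600 = 1.450354
contact ratio ≈ 1.4504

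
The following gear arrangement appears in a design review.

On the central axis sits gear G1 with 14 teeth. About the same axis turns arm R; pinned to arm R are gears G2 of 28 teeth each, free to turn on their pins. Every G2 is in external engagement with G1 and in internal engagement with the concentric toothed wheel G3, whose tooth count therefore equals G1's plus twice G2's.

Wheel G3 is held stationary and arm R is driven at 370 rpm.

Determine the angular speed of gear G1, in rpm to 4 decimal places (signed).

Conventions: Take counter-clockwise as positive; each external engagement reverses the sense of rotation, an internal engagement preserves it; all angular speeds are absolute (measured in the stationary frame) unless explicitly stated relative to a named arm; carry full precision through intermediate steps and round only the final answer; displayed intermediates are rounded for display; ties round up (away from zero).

+2220.0000 rpm

recognized (axles ride arm R): planetary set, 14/28/70 teeth
normalise by the input: solve with ω_arm = 1, then scale by 370 rpm
ring teeth: 14 + 2·28 = 70
14(ω_sun−ω_arm) = −70(ω_ring−ω_arm),  ω_ring = 0, ω_arm = 1
ω_sun = 1 − (70/14)(0−1) = 6
scale: ω_sun = 6 × 370 rpm = +2220.0000 rpm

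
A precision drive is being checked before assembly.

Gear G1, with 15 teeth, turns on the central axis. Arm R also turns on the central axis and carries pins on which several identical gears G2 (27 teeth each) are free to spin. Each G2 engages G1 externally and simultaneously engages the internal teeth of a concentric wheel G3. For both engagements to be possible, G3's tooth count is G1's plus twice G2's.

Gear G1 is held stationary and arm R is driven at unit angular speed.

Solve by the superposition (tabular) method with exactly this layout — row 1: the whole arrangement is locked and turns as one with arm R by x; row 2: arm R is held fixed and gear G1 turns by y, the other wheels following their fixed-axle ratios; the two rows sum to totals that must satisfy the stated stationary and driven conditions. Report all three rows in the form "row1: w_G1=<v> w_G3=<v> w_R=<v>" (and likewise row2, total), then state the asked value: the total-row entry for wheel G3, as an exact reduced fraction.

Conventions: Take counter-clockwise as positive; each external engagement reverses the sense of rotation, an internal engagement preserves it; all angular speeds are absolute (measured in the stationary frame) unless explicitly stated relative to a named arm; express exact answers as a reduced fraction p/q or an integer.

recognized (axles ride arm R): planetary set, 15/27/69 teeth
row 1: whole set turns with the arm by x
superposition row 2 [arm held]: sun y, ring −(15/69)·y, arm 0
boundary: total ω_sun = x + y = 0 and total ω_arm = x = 1  ⇒  y = -1, x = 1
row 2 ring = −(15/69)·(-1) = 5/23
totals (row 1 + row 2): sun 1 + (-1) = 0, ring 1 + 5/23 = 28/23, arm 1 + 0 = 1
asked cell (total, ring) = 28/23

row1: w_G1=1 w_G3=1 w_R=1
row2: w_G1=-1 w_G3=5/23 w_R=0
total: w_G1=0 w_G3=28/23 w_R=1
asked value: 28/23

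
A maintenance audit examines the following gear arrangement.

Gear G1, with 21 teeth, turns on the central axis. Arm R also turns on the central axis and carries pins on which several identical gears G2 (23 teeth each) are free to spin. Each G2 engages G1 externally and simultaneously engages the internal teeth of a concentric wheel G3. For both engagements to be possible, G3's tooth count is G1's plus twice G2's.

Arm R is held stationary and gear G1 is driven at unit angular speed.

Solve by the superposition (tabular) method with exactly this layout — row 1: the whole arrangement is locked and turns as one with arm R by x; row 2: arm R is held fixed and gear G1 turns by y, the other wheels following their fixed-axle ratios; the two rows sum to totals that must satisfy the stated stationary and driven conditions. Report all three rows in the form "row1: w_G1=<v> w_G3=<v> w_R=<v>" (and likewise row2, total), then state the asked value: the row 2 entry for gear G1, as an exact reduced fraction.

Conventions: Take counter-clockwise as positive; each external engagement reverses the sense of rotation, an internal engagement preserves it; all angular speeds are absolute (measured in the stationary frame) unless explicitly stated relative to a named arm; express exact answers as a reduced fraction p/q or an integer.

recognized (axles ride arm R): planetary set, 21/23/67 teeth
row 1 — lock + rotate with arm: ω_sun = ω_ring = ω_arm = x
row 2 — arm fixed, fixed-axis ratios: sun y, ring −(21/67)·y, arm 0
boundary: total ω_arm = x = 0 and total ω_sun = x + y = 1  ⇒  y = 1, x = 0
row 2 ring = −(21/67)·1 = -21/67
totals (row 1 + row 2): sun 0 + 1 = 1, ring 0 + (-21/67) = -21/67, arm 0 + 0 = 0
asked cell (row2, sun) = 1

row1: w_G1=0 w_G3=0 w_R=0
row2: w_G1=1 w_G3=-21/67 w_R=0
total: w_G1=1 w_G3=-21/67 w_R=0
asked value: 1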